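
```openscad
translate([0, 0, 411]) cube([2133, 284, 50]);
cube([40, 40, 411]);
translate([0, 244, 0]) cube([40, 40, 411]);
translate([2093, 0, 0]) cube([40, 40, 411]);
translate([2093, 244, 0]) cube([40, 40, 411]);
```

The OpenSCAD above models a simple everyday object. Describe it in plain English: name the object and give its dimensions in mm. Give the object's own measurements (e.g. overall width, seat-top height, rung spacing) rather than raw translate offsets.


A long wooden bench with a 2133 mm (x) × 284 mm (y) seat, 50 mm thick, its top surface 461 mm above the floor. Four 40 mm square legs at the seat corners, flush with the edges, run from z = 0 to the seat underside.


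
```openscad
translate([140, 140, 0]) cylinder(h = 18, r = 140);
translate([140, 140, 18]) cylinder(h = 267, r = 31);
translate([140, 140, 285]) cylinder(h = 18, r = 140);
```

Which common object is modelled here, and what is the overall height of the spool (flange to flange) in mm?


A spool. The overall height is 303 mm.

Three coaxial cylinders, large–small–large — a spool. Two 18 mm flanges and a 267 mm core give 18 + 267 + 18 = 303 mm.


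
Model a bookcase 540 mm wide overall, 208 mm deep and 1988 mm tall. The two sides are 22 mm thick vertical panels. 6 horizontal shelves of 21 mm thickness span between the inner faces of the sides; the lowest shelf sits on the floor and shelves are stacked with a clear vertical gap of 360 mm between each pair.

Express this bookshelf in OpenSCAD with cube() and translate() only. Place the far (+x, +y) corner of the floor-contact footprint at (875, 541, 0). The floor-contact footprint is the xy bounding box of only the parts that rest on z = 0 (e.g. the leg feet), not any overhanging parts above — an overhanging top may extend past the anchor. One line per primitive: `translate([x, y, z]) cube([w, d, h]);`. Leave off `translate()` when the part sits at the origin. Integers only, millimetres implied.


translate([335, 333, 0]) cube([22, 208, 1988]);
translate([853, 333, 0]) cube([22, 208, 1988]);
translate([357, 333, 0]) cube([496, 208, 21]);
translate([357, 333, 381]) cube([496, 208, 21]);
translate([357, 333, 762]) cube([496, 208, 21]);
translate([357, 333, 1143]) cube([496, 208, 21]);
translate([357, 333, 1524]) cube([496, 208, 21]);
translate([357, 333, 1905]) cube([496, 208, 21]);


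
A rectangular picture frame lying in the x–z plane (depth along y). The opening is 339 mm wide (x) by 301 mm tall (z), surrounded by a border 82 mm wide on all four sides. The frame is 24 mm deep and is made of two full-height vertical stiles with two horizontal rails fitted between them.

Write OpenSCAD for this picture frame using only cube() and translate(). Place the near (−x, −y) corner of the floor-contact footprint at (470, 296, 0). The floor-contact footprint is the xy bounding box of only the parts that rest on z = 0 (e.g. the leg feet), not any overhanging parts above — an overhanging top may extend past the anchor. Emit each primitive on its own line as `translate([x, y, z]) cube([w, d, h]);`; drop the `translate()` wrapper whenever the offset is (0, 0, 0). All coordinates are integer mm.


translate([470, 296, 0]) cube([82, 24, 465]);
translate([891, 296, 0]) cube([82, 24, 465]);
translate([552, 296, 0]) cube([339, 24, 82]);
translate([552, 296, 383]) cube([339, 24, 82]);


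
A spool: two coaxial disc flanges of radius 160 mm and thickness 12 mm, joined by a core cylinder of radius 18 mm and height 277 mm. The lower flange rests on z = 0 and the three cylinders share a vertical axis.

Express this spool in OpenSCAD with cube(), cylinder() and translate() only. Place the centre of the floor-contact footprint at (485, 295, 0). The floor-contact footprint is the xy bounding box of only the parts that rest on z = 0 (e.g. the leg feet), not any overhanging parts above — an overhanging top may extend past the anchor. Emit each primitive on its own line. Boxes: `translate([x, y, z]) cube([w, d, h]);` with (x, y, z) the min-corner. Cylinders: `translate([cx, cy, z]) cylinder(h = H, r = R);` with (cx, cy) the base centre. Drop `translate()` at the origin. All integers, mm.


translate([485, 295, 0]) cylinder(h = 12, r = 160);
translate([485, 295, 12]) cylinder(h = 277, r = 18);
translate([485, 295, 289]) cylinder(h = 12, r = 160);


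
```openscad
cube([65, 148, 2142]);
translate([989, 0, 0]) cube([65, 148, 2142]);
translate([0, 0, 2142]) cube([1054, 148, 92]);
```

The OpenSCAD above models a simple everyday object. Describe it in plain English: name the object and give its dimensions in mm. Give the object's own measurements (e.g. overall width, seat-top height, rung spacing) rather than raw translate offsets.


A door frame. The clear opening is 924 mm wide and 2142 mm high. Two 65 mm wide jambs, 148 mm deep, stand either side of the opening from the floor to the top of the opening. A 92 mm thick head sits across the top of both jambs, spanning the full outside width of the frame.


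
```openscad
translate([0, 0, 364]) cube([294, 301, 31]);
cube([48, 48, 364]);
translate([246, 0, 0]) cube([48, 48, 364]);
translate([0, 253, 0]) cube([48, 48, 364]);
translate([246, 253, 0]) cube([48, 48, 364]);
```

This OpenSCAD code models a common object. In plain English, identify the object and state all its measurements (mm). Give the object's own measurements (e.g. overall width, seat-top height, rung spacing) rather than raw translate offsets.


A four-legged stool. The seat is a 294×301×31 mm slab whose top surface is at z = 395 mm; four square legs, each 48×48 mm in cross-section, run from the floor (z = 0) to the underside of the seat, each flush with a corner of the seat.


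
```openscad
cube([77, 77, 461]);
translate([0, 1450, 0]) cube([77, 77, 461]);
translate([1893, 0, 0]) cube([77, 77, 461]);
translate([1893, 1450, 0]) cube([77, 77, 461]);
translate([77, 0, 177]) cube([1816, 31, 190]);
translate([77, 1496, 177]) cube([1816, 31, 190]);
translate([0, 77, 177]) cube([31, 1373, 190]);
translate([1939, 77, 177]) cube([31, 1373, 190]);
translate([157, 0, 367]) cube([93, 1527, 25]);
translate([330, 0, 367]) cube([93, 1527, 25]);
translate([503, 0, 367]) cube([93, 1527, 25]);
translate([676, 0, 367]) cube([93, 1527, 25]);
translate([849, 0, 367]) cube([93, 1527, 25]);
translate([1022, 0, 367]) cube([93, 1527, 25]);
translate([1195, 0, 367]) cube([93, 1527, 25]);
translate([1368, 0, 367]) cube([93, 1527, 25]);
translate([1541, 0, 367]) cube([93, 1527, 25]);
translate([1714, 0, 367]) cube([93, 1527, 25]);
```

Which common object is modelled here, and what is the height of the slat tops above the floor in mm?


A bed frame. The slat-top height is 392 mm.

Four posts, four rails, and a row of slats — a bed frame. Slats sit on the rails at z = 177 + 190 = 367; with slat thickness 25, the top is 392 mm.


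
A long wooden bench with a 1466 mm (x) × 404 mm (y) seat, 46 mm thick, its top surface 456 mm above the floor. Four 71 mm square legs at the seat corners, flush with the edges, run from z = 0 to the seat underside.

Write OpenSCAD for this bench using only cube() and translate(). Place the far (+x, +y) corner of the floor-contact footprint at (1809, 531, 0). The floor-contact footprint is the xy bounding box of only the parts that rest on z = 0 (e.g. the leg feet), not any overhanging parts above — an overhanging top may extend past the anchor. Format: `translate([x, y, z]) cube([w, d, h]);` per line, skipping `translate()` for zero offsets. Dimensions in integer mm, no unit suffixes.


translate([343, 127, 410]) cube([1466, 404, 46]);
translate([343, 127, 0]) cube([71, 71, 410]);
translate([343, 460, 0]) cube([71, 71, 410]);
translate([1738, 127, 0]) cube([71, 71, 410]);
translate([1738, 460, 0]) cube([71, 71, 410]);


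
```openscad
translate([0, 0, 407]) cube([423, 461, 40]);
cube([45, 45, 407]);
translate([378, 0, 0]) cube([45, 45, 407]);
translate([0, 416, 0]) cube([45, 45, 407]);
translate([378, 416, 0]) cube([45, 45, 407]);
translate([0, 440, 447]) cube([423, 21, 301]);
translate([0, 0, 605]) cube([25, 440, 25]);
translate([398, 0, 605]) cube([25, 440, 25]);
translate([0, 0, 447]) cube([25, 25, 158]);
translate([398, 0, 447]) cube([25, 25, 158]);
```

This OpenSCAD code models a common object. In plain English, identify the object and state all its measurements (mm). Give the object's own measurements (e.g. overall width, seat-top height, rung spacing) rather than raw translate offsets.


A chair. The seat is a 423×461×40 mm slab with its top at z = 447 mm, on four 45×45 mm corner legs (flush with the seat edges, standing on z = 0). A flat backrest 21 mm thick, 301 mm tall, spans the full seat width and rises from the seat top along its +y edge, rear face flush with the rear of the seat. Two armrests of 25×25 mm section run along each side from the seat's front edge to the front of the backrest, top faces 183 mm above the seat top and outer faces flush with the seat's x-edges; a 25×25 mm post under the front of each armrest stands on the seat at the front corner.


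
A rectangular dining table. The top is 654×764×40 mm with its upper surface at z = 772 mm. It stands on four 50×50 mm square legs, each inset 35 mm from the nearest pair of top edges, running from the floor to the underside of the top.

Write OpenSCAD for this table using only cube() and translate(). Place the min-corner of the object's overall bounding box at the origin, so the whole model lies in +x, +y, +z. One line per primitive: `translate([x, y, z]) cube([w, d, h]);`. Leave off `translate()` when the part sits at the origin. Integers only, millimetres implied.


translate([0, 0, 732]) cube([654, 764, 40]);
translate([35, 35, 0]) cube([50, 50, 732]);
translate([569, 35, 0]) cube([50, 50, 732]);
translate([35, 679, 0]) cube([50, 50, 732]);
translate([569, 679, 0]) cube([50, 50, 732]);


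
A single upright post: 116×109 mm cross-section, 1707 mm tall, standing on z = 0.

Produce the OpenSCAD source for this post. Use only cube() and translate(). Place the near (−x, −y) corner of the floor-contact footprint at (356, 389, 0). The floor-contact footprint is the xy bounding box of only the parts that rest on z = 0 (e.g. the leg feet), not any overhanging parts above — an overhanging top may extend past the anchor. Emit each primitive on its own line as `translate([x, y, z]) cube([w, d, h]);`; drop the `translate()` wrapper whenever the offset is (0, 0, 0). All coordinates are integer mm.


translate([356, 389, 0]) cube([116, 109, 1707]);


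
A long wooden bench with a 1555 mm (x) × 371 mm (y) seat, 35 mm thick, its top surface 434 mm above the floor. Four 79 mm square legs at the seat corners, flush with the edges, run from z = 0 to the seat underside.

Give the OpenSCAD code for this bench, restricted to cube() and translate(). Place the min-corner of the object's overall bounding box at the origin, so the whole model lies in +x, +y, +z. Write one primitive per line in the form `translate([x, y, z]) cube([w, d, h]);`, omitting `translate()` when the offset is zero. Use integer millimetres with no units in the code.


// leg_h = 434 − 35 = 399
translate([0, 0, 399]) cube([1555, 371, 35]);
cube([79, 79, 399]);
translate([0, 292, 0]) cube([79, 79, 399]);
translate([1476, 0, 0]) cube([79, 79, 399]);
translate([1476, 292, 0]) cube([79, 79, 399]);


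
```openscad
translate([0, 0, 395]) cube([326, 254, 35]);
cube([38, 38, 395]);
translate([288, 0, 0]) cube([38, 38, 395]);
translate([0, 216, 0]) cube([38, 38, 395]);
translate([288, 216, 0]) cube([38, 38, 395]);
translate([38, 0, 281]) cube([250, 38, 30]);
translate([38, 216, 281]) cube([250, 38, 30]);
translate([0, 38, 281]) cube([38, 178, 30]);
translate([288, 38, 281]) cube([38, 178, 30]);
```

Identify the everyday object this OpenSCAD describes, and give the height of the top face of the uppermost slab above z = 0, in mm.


A stool. The seat height is 430 mm.

A 326×254×35 slab at z = 395 on four corner posts — a stool. The seat top is 395 + 35 = 430 mm.


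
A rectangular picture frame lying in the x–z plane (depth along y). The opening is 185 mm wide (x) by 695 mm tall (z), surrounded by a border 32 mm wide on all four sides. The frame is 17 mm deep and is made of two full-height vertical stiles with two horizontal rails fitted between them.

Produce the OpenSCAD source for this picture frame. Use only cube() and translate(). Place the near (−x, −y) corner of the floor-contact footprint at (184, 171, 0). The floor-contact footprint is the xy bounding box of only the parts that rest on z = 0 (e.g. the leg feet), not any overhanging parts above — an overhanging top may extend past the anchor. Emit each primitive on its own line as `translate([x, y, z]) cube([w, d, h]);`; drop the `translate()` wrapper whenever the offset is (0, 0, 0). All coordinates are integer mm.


translate([184, 171, 0]) cube([32, 17, 759]);
translate([401, 171, 0]) cube([32, 17, 759]);
translate([216, 171, 0]) cube([185, 17, 32]);
translate([216, 171, 727]) cube([185, 17, 32]);


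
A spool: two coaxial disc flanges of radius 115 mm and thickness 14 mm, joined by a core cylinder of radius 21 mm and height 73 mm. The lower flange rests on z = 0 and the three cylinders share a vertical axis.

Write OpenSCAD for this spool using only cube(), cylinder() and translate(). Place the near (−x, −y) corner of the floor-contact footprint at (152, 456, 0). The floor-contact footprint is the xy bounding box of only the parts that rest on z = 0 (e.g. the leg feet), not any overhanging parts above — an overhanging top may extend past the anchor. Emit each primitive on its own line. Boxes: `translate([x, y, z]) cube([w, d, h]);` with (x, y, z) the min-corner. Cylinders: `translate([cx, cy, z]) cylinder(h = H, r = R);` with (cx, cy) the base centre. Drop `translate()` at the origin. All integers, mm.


translate([267, 571, 0]) cylinder(h = 14, r = 115);
translate([267, 571, 14]) cylinder(h = 73, r = 21);
translate([267, 571, 87]) cylinder(h = 14, r = 115);


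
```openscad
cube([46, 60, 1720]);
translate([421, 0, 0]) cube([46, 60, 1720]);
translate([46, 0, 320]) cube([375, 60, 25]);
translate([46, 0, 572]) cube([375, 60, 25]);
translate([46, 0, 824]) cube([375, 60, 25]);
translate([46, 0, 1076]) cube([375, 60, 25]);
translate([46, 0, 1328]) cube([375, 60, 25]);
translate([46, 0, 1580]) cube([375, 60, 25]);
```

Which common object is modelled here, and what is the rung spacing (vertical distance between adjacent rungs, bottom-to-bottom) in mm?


A ladder. The rung spacing is 252 mm.

Two tall 46×60 posts with 6 short bars between them — a ladder. Adjacent rungs sit at z = 320 and z = 572, so the spacing is 572 − 320 = 252 mm.


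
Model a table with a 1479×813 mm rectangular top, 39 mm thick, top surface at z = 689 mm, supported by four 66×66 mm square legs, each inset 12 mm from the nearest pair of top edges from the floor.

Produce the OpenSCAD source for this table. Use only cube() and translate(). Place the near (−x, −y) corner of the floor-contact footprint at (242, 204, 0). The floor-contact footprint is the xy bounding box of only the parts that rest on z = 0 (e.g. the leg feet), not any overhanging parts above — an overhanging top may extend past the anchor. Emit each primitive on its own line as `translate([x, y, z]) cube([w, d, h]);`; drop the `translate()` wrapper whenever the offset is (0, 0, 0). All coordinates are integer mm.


translate([230, 192, 650]) cube([1479, 813, 39]);
translate([242, 204, 0]) cube([66, 66, 650]);
translate([1631, 204, 0]) cube([66, 66, 650]);
translate([242, 927, 0]) cube([66, 66, 650]);
translate([1631, 927, 0]) cube([66, 66, 650]);


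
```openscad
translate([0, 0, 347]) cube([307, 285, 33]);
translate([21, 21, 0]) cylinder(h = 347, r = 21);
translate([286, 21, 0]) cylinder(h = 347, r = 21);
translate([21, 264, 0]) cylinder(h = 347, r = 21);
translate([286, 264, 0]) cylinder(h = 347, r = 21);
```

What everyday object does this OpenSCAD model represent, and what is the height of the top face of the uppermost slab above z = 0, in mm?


A stool. The seat height is 380 mm.

A 307×285×33 slab at z = 347 on four corner cylinders — a stool. The seat top is 347 + 33 = 380 mm.


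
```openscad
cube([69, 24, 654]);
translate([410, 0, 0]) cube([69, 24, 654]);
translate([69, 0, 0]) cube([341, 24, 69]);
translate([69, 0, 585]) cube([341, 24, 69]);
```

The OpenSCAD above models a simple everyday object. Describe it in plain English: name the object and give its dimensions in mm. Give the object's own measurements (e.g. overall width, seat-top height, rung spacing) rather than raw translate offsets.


A rectangular picture frame lying in the x–z plane (depth along y). The opening is 341 mm wide (x) by 516 mm tall (z), surrounded by a border 69 mm wide on all four sides. The frame is 24 mm deep and is made of two full-height vertical stiles with two horizontal rails fitted between them.


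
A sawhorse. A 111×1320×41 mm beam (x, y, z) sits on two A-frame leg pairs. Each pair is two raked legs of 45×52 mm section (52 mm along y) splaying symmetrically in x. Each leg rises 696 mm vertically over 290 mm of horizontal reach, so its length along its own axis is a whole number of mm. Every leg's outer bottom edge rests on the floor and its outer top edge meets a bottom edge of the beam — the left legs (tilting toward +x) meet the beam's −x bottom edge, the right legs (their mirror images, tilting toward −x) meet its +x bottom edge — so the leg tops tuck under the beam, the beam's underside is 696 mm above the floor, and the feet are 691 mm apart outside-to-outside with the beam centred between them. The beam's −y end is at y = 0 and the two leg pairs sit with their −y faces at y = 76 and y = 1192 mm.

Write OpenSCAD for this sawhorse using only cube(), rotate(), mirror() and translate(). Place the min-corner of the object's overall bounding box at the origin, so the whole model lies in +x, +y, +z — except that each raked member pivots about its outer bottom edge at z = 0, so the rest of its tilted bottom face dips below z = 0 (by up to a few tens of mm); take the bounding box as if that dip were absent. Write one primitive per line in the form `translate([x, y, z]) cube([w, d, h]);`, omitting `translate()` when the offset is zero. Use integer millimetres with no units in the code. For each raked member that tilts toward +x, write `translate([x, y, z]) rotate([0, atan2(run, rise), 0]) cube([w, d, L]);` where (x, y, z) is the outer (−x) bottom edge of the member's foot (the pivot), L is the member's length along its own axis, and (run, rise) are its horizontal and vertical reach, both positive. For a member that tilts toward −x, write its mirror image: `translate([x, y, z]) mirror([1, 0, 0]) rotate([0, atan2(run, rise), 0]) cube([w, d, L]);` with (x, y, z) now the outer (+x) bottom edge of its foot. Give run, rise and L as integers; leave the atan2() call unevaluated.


translate([290, 0, 696]) cube([111, 1320, 41]);
translate([0, 76, 0]) rotate([0, atan2(290, 696), 0]) cube([45, 52, 754]);
translate([691, 76, 0]) mirror([1, 0, 0]) rotate([0, atan2(290, 696), 0]) cube([45, 52, 754]);
translate([0, 1192, 0]) rotate([0, atan2(290, 696), 0]) cube([45, 52, 754]);
translate([691, 1192, 0]) mirror([1, 0, 0]) rotate([0, atan2(290, 696), 0]) cube([45, 52, 754]);


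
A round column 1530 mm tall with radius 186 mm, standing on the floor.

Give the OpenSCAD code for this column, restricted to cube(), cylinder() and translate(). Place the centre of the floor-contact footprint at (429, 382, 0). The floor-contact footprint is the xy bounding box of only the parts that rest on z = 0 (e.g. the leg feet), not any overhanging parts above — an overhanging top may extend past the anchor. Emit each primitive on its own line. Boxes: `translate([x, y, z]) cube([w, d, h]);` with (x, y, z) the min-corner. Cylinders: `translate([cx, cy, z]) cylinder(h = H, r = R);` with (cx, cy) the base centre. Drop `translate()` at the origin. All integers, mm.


translate([429, 382, 0]) cylinder(h = 1530, r = 186);


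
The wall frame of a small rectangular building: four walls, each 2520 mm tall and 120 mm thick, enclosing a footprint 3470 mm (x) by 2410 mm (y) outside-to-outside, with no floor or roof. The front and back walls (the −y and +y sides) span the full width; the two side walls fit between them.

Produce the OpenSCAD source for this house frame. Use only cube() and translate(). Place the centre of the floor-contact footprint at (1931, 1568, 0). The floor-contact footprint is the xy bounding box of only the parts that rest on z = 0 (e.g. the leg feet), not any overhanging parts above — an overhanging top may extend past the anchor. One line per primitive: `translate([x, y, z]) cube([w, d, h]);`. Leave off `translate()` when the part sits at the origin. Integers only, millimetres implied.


translate([196, 363, 0]) cube([3470, 120, 2520]);
translate([196, 2653, 0]) cube([3470, 120, 2520]);
translate([196, 483, 0]) cube([120, 2170, 2520]);
translate([3546, 483, 0]) cube([120, 2170, 2520]);


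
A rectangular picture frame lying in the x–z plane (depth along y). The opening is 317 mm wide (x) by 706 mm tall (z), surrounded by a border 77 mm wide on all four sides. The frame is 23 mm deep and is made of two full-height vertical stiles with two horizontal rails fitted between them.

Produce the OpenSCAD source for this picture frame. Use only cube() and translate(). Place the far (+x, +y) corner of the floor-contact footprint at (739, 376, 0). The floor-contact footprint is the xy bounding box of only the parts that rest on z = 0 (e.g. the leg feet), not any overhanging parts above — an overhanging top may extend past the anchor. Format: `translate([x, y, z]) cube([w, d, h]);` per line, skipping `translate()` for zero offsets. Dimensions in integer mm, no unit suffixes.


translate([268, 353, 0]) cube([77, 23, 860]);
translate([662, 353, 0]) cube([77, 23, 860]);
translate([345, 353, 0]) cube([317, 23, 77]);
translate([345, 353, 783]) cube([317, 23, 77]);


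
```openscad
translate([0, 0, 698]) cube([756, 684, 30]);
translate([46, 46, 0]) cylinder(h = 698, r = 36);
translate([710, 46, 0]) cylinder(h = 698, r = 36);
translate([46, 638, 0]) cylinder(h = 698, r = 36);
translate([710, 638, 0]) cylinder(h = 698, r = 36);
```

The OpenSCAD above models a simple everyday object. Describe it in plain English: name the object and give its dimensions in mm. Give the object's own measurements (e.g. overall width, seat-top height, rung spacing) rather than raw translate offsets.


A table: top 756 mm (x) × 684 mm (y), 30 mm thick, upper face at z = 728 mm, on four round legs of 72 mm diameter, each leg's bounding box inset 10 mm from the nearest pair of top edges from z = 0 to the bottom of the top.


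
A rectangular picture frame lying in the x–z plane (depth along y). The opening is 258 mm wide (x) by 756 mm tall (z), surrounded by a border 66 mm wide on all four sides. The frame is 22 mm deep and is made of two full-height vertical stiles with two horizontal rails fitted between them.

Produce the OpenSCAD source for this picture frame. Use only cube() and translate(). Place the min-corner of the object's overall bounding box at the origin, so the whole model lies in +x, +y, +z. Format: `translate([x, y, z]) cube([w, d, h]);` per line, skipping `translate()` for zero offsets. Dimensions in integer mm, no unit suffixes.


cube([66, 22, 888]);
translate([324, 0, 0]) cube([66, 22, 888]);
translate([66, 0, 0]) cube([258, 22, 66]);
translate([66, 0, 822]) cube([258, 22, 66]);


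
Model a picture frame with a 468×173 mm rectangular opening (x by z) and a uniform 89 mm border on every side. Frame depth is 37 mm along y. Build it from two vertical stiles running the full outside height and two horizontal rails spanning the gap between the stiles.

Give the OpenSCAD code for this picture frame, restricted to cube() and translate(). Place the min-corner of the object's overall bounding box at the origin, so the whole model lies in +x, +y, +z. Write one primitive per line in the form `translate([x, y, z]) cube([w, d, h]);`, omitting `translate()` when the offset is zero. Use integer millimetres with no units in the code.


cube([89, 37, 351]);
translate([557, 0, 0]) cube([89, 37, 351]);
translate([89, 0, 0]) cube([468, 37, 89]);
translate([89, 0, 262]) cube([468, 37, 89]);


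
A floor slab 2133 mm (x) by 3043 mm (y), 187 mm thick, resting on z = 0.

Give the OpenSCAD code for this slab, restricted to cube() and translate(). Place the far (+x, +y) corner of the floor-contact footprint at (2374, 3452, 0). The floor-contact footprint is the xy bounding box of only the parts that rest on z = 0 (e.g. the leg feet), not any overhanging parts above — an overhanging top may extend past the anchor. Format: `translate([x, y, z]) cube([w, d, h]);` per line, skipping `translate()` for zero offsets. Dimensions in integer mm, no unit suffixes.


translate([241, 409, 0]) cube([2133, 3043, 187]);


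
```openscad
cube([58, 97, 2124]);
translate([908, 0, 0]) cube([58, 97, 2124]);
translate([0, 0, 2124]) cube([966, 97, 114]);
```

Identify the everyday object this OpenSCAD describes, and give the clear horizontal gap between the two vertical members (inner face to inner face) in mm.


A door frame. The clear opening width is 850 mm.

Two 2124 mm tall posts with a header on top — a door frame. The left jamb is 58 mm wide at x = 0; the right jamb starts at x = 908. The clear opening is 908 − 58 = 850 mm.


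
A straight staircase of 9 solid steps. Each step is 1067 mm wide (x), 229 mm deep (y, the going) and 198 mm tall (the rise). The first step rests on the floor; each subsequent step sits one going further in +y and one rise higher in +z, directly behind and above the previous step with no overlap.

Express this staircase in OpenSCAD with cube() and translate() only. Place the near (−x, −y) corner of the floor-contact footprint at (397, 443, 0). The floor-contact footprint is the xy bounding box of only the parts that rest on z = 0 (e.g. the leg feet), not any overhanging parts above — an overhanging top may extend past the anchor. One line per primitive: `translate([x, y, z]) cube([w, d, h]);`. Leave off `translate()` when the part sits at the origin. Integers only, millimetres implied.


translate([397, 443, 0]) cube([1067, 229, 198]);
translate([397, 672, 198]) cube([1067, 229, 198]);
translate([397, 901, 396]) cube([1067, 229, 198]);
translate([397, 1130, 594]) cube([1067, 229, 198]);
translate([397, 1359, 792]) cube([1067, 229, 198]);
translate([397, 1588, 990]) cube([1067, 229, 198]);
translate([397, 1817, 1188]) cube([1067, 229, 198]);
translate([397, 2046, 1386]) cube([1067, 229, 198]);
translate([397, 2275, 1584]) cube([1067, 229, 198]);


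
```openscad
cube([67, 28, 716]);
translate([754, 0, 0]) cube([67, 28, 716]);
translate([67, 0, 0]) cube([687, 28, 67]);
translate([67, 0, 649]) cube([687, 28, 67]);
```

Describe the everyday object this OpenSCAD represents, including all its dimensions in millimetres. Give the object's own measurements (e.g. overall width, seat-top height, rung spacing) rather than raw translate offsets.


A rectangular picture frame lying in the x–z plane (depth along y). The opening is 687 mm wide (x) by 582 mm tall (z), surrounded by a border 67 mm wide on all four sides. The frame is 28 mm deep and is made of two full-height vertical stiles with two horizontal rails fitted between them.


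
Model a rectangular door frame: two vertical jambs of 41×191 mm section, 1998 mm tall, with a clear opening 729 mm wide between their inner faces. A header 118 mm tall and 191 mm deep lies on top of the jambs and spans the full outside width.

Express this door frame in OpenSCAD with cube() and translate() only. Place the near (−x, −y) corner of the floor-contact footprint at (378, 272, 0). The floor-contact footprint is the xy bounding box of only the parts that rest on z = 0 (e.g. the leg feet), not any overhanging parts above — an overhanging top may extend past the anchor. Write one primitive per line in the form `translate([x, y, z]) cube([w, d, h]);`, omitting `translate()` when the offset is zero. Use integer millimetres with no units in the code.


translate([378, 272, 0]) cube([41, 191, 1998]);
translate([1148, 272, 0]) cube([41, 191, 1998]);
translate([378, 272, 1998]) cube([811, 191, 118]);


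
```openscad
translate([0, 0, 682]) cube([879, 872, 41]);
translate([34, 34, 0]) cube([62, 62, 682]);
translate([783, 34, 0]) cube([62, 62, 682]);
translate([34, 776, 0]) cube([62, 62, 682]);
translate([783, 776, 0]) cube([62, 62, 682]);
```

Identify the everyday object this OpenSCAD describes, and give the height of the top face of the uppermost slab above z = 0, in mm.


A table. The table height is 723 mm.

A 879×872×41 slab sits at z = 682 on four 62 mm square posts — a table. The top surface is at 682 + 41 = 723 mm.


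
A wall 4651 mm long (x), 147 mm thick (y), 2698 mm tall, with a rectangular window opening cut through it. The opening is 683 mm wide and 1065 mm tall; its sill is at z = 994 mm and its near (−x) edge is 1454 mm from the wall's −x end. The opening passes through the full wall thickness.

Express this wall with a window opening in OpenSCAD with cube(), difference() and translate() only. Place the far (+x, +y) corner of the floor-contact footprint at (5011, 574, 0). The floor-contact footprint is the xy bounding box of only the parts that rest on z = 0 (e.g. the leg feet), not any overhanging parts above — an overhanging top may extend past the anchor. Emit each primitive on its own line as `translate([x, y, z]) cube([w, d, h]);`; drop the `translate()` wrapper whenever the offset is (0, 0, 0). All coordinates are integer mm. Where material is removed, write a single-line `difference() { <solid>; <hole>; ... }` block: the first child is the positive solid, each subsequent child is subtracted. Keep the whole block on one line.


difference() { translate([360, 427, 0]) cube([4651, 147, 2698]); translate([1814, 427, 994]) cube([683, 147, 1065]); }


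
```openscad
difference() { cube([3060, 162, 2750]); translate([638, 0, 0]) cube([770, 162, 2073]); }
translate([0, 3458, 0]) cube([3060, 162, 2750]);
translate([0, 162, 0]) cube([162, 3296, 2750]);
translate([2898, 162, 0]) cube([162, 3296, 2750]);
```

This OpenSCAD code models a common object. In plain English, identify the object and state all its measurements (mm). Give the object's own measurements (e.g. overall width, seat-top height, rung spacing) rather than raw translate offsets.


A single room: four walls, each 2750 mm tall and 162 mm thick, enclosing an outside footprint 3060×3620 mm (x × y), no floor or roof. The front and back walls (−y and +y sides) run the full x-width; the side walls fit between their inner faces. A door opening 770 mm wide and 2073 mm tall is cut through the front wall from the floor up, its −x edge 638 mm from the wall's −x end.


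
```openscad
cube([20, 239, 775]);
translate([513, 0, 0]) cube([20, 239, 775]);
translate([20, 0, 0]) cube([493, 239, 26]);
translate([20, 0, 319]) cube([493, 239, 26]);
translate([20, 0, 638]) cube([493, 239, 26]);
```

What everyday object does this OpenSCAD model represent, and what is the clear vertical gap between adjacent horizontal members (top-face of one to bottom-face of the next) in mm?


A bookshelf. The clear shelf gap is 293 mm.

Two tall side panels with 3 horizontal boards between them — a bookshelf. The first two shelf undersides are at z = 0 and z = 319; with shelf thickness 26, the clear gap is 319 − 0 − 26 = 293 mm.


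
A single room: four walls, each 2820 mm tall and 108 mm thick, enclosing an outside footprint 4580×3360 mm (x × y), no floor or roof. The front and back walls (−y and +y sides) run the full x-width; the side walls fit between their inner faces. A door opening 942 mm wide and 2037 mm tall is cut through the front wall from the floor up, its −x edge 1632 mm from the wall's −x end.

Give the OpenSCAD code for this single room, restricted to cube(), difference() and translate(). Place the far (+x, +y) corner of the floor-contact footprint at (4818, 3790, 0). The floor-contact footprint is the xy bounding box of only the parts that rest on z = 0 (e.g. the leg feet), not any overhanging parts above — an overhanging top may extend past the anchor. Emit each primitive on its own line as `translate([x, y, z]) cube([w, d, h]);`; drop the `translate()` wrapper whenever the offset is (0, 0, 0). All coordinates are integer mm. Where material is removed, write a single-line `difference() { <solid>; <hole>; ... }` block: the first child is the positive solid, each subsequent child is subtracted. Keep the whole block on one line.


difference() { translate([238, 430, 0]) cube([4580, 108, 2820]); translate([1870, 430, 0]) cube([942, 108, 2037]); }
translate([238, 3682, 0]) cube([4580, 108, 2820]);
translate([238, 538, 0]) cube([108, 3144, 2820]);
translate([4710, 538, 0]) cube([108, 3144, 2820]);


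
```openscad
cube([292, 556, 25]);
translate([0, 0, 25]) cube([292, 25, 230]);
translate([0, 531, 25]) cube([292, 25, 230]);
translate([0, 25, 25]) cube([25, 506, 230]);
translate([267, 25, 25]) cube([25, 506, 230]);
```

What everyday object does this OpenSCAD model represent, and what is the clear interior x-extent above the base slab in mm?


An open box. The internal width is 242 mm.

A 292×556 base slab with four walls standing on it — an open box. The base is 292 mm wide and the walls are 25 mm thick, so the internal width is 292 − 2 × 25 = 242 mm.


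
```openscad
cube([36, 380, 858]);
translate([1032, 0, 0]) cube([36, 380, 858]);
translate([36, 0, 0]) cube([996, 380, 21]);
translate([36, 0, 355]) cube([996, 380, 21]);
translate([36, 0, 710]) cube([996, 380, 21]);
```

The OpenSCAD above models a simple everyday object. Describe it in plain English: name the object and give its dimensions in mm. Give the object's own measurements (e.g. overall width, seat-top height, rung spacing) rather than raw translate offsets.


An open bookshelf. Two side panels, each 36 mm thick, 380 mm deep and 858 mm tall, stand 1068 mm apart (outside-to-outside). Between them sit 3 shelves, each 21 mm thick and 380 mm deep, spanning the full gap between the sides. The bottom shelf rests on the floor (its underside at z = 0) and the clear gap between one shelf's top and the next shelf's underside is 334 mm.


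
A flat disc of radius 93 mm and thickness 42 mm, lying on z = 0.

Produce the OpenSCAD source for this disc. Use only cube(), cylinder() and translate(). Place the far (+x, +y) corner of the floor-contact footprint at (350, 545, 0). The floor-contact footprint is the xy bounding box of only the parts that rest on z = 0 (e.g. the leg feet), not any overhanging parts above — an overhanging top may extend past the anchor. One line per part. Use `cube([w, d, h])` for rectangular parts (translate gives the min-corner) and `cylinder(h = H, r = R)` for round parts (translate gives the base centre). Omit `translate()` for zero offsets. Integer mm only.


translate([257, 452, 0]) cylinder(h = 42, r = 93);


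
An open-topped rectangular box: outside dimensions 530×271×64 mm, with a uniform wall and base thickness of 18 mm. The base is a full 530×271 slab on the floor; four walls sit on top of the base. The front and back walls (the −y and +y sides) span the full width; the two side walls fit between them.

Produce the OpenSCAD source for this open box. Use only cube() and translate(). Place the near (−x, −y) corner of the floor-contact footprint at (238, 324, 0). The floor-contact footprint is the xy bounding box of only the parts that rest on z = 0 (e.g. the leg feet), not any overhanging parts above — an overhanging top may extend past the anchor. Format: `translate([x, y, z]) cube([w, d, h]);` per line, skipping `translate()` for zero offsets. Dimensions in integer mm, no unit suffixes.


translate([238, 324, 0]) cube([530, 271, 18]);
translate([238, 324, 18]) cube([530, 18, 46]);
translate([238, 577, 18]) cube([530, 18, 46]);
translate([238, 342, 18]) cube([18, 235, 46]);
translate([750, 342, 18]) cube([18, 235, 46]);


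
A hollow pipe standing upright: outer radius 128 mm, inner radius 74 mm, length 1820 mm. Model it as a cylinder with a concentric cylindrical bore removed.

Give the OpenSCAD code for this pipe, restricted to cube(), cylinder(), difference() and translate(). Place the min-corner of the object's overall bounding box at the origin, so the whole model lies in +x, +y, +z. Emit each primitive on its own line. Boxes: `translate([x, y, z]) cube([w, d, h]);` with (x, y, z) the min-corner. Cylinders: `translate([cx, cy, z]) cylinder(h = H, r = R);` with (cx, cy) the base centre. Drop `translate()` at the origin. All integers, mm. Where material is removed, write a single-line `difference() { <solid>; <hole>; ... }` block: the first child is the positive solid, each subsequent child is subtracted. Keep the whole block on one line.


difference() { translate([128, 128, 0]) cylinder(h = 1820, r = 128); translate([128, 128, 0]) cylinder(h = 1820, r = 74); }


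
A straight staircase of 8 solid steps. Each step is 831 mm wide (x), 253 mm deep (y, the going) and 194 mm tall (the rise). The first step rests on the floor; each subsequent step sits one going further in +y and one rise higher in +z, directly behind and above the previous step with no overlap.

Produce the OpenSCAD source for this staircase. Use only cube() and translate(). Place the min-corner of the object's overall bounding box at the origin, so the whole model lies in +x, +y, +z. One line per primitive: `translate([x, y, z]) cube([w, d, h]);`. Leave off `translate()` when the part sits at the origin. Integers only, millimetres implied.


cube([831, 253, 194]);
translate([0, 253, 194]) cube([831, 253, 194]);
translate([0, 506, 388]) cube([831, 253, 194]);
translate([0, 759, 582]) cube([831, 253, 194]);
translate([0, 1012, 776]) cube([831, 253, 194]);
translate([0, 1265, 970]) cube([831, 253, 194]);
translate([0, 1518, 1164]) cube([831, 253, 194]);
translate([0, 1771, 1358]) cube([831, 253, 194]);


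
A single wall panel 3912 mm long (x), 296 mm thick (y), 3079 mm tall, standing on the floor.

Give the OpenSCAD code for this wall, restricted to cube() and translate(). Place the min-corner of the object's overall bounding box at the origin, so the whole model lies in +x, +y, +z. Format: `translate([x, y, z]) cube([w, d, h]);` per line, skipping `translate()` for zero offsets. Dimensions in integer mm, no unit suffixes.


cube([3912, 296, 3079]);


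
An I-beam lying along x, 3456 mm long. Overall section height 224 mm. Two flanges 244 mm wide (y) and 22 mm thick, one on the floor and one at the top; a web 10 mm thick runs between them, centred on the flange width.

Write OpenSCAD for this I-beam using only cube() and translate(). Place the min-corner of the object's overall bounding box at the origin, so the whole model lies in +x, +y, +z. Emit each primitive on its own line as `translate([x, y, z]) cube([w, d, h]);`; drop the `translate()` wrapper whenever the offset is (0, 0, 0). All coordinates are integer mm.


cube([3456, 244, 22]);
translate([0, 117, 22]) cube([3456, 10, 180]);
translate([0, 0, 202]) cube([3456, 244, 22]);


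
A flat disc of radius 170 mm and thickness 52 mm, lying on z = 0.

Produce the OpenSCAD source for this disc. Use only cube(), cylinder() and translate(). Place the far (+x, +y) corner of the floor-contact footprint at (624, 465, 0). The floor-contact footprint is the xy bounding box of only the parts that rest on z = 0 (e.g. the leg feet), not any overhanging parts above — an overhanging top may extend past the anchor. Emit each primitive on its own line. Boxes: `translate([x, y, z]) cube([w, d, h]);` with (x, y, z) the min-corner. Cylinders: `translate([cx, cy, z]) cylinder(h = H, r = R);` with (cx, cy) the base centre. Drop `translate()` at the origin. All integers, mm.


translate([454, 295, 0]) cylinder(h = 52, r = 170);


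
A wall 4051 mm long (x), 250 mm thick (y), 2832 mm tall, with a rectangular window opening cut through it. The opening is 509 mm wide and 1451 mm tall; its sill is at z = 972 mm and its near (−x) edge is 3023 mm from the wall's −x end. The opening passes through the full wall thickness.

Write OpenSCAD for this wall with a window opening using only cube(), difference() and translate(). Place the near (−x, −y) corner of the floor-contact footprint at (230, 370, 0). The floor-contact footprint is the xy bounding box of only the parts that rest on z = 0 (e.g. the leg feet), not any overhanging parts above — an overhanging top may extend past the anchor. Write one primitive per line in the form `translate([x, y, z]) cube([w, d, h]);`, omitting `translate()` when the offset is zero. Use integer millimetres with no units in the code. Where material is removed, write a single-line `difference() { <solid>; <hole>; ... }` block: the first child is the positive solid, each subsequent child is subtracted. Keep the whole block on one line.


difference() { translate([230, 370, 0]) cube([4051, 250, 2832]); translate([3253, 370, 972]) cube([509, 250, 1451]); }
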